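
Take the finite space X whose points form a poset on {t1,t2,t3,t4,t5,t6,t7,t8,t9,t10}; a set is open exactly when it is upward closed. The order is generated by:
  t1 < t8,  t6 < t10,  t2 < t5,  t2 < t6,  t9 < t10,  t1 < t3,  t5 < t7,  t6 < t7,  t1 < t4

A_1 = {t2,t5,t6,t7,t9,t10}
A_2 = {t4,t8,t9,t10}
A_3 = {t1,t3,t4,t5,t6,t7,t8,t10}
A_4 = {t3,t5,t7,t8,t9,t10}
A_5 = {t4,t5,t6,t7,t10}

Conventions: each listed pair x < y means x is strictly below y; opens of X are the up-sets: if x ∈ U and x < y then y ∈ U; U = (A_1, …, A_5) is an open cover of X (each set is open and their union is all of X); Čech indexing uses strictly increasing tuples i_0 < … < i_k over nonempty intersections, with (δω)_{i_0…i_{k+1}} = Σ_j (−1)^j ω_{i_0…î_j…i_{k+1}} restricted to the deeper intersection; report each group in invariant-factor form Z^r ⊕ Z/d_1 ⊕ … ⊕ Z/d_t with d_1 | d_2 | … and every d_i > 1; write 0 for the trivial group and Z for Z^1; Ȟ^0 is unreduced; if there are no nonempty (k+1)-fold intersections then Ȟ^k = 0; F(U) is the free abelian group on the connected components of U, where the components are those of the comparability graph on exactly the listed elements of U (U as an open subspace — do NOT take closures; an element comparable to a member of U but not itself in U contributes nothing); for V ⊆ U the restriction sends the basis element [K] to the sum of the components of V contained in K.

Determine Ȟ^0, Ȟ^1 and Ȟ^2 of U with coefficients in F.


Ȟ^0 ≅ Z^2; Ȟ^1 ≅ 0; Ȟ^2 ≅ 0

cover nerve:
  A12={t9,t10} A13={t5,t6,t7,t10} A14={t5,t7,t9,t10} A15={t5,t6,t7,t10} A23={t4,t8,t10} A24={t8,t9,t10} A25={t4,t10} A34={t3,t5,t7,t8,t10} A35={t4,t5,t6,t7,t10} A45={t5,t7,t10}
  A123={t10} A124={t9,t10} A125={t10} A134={t5,t7,t10} A135={t5,t6,t7,t10} A145={t5,t7,t10} A234={t8,t10} A235={t4,t10} A245={t10} A345={t5,t7,t10}
  A1234={t10} A1235={t10} A1245={t10} A1345={t5,t7,t10} A2345={t10}
  A12345={t10}
components per intersection:
  A1: {t2,t5,t6,t7,t9,t10}
  A2: {t4} {t8} {t9,t10}
  A3: {t1,t3,t4,t8} {t5,t6,t7,t10}
  A4: {t3} {t5,t7} {t8} {t9,t10}
  A5: {t4} {t5,t6,t7,t10}
  A12: {t9,t10}
  A13: {t5,t6,t7,t10}
  A14: {t5,t7} {t9,t10}
  A15: {t5,t6,t7,t10}
  A23: {t4} {t8} {t10}
  A24: {t8} {t9,t10}
  A25: {t4} {t10}
  A34: {t3} {t5,t7} {t8} {t10}
  A35: {t4} {t5,t6,t7,t10}
  A45: {t5,t7} {t10}
  A123: {t10}
  A124: {t9,t10}
  A125: {t10}
  A134: {t5,t7} {t10}
  A135: {t5,t6,t7,t10}
  A145: {t5,t7} {t10}
  A234: {t8} {t10}
  A235: {t4} {t10}
  A245: {t10}
  A345: {t5,t7} {t10}
  A1234: {t10}
  A1235: {t10}
  A1245: {t10}
  A1345: {t5,t7} {t10}
  A2345: {t10}
  A12345: {t10}
C dims 12,20,15,6; δ0: rk 10, SNF 1^10; δ1: rk 10, SNF 1^10; δ2: rk 5, SNF 1^5
Ȟ^0: (12−10)−0=2 ⇒ Z^2
Ȟ^1: (20−10)−10=0 ⇒ 0
Ȟ^2: (15−5)−10=0 ⇒ 0


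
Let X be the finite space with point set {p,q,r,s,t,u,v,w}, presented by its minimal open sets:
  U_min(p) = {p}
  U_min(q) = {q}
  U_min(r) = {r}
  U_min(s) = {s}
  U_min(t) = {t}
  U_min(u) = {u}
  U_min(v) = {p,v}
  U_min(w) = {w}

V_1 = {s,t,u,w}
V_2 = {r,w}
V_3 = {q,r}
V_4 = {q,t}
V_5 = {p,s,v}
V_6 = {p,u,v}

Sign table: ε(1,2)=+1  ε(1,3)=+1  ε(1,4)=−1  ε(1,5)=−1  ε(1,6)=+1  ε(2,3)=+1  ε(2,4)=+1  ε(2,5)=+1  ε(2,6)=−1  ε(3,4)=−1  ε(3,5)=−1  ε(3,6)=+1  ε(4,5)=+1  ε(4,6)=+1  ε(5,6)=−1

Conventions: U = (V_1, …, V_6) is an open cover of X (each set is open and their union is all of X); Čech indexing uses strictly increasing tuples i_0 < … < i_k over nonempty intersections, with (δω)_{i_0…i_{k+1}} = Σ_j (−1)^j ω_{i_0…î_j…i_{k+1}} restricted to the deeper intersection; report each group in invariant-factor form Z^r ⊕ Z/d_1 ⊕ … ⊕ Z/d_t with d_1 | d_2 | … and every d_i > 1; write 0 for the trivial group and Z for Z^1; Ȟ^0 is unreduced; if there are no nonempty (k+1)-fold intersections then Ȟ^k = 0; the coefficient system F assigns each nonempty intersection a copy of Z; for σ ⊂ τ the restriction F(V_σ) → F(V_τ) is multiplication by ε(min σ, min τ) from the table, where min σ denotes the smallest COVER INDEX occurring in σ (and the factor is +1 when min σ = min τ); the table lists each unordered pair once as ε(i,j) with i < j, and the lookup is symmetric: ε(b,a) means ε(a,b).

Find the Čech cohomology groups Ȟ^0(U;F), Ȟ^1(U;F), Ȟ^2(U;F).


Ȟ^0 = Z, Ȟ^1 = Z^2 and Ȟ^2 = 0

cover nerve:
  V12={w} V14={t} V15={s} V16={u} V23={r} V34={q} V56={p,v}
C dims 6,7; δ0: rk 5, SNF 1^5
Ȟ^0: (6−5)−0=1 ⇒ Z
Ȟ^1: (7−0)−5=2 ⇒ Z^2
Ȟ^2: (0−0)−0=0 ⇒ 0


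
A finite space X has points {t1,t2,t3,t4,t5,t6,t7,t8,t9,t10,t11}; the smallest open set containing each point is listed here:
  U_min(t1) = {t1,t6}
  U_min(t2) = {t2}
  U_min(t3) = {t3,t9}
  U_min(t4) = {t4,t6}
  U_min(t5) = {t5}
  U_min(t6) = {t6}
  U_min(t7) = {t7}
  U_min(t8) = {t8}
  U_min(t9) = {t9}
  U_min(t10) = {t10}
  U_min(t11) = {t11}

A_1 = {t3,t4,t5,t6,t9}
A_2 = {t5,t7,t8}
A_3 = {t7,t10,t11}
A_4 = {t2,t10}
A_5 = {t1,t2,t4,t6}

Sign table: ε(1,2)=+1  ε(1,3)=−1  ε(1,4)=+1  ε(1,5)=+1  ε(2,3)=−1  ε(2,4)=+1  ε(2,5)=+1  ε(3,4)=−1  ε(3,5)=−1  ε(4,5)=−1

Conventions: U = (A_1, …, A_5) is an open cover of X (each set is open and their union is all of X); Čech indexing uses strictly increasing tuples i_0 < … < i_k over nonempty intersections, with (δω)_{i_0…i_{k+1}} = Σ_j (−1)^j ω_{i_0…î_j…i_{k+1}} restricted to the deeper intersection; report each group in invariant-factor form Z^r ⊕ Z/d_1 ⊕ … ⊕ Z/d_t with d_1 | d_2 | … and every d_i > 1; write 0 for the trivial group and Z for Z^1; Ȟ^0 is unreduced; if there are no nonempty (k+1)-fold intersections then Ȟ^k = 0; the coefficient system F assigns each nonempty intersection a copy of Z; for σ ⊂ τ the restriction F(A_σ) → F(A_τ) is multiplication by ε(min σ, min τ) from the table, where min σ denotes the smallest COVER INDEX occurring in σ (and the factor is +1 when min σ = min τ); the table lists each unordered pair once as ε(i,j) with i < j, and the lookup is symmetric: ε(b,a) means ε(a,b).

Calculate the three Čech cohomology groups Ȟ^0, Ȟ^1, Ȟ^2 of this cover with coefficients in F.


Ȟ^0(U;F) ≅ 0, Ȟ^1(U;F) ≅ Z/2, Ȟ^2(U;F) ≅ 0

cover nerve:
  A12={t5} A15={t4,t6} A23={t7} A34={t10} A45={t2}
C dims 5,5; δ0: rk 5, SNF 1^4·2
Ȟ^0: (5−5)−0=0 ⇒ 0
Ȟ^1: (5−0)−5=0 plus torsion [2] ⇒ Z/2
Ȟ^2: (0−0)−0=0 ⇒ 0


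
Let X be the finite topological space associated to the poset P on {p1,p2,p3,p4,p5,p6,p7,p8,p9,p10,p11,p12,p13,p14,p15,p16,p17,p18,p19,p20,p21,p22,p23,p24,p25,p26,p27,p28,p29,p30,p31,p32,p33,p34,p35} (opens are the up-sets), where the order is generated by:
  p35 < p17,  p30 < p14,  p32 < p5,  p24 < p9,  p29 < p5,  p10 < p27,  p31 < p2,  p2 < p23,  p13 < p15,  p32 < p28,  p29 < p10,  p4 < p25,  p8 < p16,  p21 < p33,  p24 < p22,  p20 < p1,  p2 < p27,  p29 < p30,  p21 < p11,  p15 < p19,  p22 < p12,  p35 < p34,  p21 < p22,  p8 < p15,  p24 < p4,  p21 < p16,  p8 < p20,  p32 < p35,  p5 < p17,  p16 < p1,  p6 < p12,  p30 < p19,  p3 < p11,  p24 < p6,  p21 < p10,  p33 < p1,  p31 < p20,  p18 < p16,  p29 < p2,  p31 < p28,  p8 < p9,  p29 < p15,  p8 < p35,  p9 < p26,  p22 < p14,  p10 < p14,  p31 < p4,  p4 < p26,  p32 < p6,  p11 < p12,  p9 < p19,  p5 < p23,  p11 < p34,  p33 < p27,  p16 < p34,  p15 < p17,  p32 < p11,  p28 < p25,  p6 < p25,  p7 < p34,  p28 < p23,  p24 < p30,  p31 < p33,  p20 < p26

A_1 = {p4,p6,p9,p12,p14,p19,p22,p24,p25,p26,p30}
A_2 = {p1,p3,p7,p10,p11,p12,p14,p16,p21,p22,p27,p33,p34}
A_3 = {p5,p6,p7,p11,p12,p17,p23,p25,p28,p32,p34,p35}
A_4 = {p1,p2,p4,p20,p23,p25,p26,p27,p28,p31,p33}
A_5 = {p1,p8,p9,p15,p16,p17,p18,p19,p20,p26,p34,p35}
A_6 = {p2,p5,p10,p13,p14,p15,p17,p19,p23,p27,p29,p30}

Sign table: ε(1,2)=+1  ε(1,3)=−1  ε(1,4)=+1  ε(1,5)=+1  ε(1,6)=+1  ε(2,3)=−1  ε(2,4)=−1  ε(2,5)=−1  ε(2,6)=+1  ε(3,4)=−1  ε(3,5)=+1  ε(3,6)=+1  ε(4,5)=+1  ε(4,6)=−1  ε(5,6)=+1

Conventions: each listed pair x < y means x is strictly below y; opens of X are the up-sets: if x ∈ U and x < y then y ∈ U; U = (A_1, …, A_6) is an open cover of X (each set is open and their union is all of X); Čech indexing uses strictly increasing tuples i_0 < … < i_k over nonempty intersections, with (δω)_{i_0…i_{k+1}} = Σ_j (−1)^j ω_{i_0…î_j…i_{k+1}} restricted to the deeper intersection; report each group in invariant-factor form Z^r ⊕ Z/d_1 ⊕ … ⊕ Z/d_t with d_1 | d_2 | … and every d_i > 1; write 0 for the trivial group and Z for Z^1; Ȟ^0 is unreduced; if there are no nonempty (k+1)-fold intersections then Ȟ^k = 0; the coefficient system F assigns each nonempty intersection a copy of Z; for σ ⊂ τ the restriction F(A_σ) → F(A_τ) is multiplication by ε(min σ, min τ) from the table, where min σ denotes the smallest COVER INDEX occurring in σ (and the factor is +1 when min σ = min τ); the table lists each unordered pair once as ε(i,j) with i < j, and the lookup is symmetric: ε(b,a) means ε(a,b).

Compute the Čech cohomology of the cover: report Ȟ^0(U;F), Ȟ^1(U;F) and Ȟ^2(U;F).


Ȟ^0(U;F) ≅ 0, Ȟ^1(U;F) ≅ Z/2, Ȟ^2(U;F) ≅ Z

nonempty overlaps:
  A12={p12,p14,p22} A13={p6,p12,p25} A14={p4,p25,p26} A15={p9,p19,p26} A16={p14,p19,p30} A23={p7,p11,p12,p34} A24={p1,p27,p33} A25={p1,p16,p34} A26={p10,p14,p27} A34={p23,p25,p28} A35={p17,p34,p35} A36={p5,p17,p23} A45={p1,p20,p26} A46={p2,p23,p27} A56={p15,p17,p19}
  A123={p12} A126={p14} A134={p25} A145={p26} A156={p19} A235={p34} A245={p1} A246={p27} A346={p23} A356={p17}
C dims 6,15,10; δ0: rk 6, SNF 1^5·2; δ1: rk 9, SNF 1^9
degree 0: 6−6−0 = 0 → Ȟ^0 ≅ 0
degree 1: 15−9−6 = 0 plus torsion [2] → Ȟ^1 ≅ Z/2
degree 2: 10−0−9 = 1 → Ȟ^2 ≅ Z


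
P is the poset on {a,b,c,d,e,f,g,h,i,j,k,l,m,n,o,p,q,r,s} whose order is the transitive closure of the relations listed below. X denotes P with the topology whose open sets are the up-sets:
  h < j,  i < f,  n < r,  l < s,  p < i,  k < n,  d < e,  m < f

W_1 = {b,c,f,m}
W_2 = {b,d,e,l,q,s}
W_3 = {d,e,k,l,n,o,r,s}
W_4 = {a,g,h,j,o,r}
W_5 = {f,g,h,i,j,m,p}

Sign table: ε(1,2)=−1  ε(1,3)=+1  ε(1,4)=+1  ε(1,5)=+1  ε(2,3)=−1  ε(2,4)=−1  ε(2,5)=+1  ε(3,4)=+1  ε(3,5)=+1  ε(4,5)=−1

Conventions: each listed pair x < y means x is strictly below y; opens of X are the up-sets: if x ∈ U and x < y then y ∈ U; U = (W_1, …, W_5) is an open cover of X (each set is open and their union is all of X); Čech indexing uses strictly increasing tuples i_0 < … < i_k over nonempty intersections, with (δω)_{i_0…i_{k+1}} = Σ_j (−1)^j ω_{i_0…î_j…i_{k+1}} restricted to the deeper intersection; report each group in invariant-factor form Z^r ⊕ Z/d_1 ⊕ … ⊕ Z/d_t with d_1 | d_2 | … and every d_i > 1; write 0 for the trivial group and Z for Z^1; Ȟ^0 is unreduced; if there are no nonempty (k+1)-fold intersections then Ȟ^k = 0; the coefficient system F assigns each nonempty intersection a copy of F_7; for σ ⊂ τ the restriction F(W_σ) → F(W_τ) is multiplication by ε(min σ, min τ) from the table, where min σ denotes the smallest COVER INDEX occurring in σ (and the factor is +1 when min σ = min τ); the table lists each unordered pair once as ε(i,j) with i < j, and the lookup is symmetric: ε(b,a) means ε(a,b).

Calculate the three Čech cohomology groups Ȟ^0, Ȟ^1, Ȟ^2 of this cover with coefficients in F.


Ȟ^0 = 0, Ȟ^1 = 0, Ȟ^2 = 0

nonempty overlaps:
  W12={b} W15={f,m} W23={d,e,l,s} W34={o,r} W45={g,h,j}
C dims 5,5; δ0: rk_F7 5
degree 0: 5−5−0 = 0 → Ȟ^0 ≅ 0
degree 1: 5−0−5 = 0 → Ȟ^1 ≅ 0
degree 2: 0−0−0 = 0 → Ȟ^2 ≅ 0


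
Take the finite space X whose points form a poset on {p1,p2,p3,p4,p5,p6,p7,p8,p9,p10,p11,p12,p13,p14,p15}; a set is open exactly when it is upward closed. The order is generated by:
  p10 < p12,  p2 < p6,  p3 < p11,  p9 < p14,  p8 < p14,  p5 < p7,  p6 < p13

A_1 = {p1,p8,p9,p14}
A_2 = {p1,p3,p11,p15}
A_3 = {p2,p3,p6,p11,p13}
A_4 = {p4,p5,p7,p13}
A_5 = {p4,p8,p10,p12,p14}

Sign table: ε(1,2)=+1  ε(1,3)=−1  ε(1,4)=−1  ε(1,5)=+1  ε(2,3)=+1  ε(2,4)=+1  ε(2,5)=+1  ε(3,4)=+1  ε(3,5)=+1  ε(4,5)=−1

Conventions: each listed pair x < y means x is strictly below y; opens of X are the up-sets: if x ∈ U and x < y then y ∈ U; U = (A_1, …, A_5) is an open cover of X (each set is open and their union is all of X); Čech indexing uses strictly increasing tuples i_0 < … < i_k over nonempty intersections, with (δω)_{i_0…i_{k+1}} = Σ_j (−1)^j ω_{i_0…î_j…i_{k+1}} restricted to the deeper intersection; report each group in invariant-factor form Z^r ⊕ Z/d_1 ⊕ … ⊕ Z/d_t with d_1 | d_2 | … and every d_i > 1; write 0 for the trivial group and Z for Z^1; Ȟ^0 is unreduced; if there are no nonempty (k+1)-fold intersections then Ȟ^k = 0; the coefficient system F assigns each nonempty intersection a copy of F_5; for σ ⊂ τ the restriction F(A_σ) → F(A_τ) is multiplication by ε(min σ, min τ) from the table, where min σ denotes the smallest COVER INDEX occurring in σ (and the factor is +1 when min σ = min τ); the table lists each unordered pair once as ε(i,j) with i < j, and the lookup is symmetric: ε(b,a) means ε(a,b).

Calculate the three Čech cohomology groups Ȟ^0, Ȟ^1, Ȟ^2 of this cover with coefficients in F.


cover nerve:
  A12={p1} A15={p8,p14} A23={p3,p11} A34={p13} A45={p4}
C dims 5,5; δ0: rk_F5 5
Ȟ^0: (5−5)−0=0 ⇒ 0
Ȟ^1: (5−0)−5=0 ⇒ 0
Ȟ^2: (0−0)−0=0 ⇒ 0

Ȟ^0 ≅ 0; Ȟ^1 ≅ 0; Ȟ^2 ≅ 0


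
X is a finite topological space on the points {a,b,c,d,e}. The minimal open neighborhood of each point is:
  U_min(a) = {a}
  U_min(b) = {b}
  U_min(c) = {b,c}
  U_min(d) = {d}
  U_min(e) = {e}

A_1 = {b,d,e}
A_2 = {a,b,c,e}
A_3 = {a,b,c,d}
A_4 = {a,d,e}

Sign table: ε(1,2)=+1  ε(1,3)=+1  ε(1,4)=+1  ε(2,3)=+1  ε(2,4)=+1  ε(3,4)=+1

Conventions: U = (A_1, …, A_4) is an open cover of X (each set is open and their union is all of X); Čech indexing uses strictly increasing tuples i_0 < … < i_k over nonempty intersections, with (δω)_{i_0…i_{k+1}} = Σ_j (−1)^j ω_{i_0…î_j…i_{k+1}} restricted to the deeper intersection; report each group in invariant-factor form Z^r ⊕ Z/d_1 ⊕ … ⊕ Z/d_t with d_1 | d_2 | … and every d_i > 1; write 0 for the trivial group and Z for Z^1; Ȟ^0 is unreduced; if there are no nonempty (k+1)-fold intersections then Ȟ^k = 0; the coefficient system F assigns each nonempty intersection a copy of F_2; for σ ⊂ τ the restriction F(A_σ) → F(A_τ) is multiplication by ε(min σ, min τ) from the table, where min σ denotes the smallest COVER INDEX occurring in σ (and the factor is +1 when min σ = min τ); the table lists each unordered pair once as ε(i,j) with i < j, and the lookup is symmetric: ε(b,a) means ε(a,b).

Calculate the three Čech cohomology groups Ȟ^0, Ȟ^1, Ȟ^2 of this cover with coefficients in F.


Ȟ^0 = Z/2; Ȟ^1 = 0; Ȟ^2 = Z/2

nerve of the cover:
  A12={b,e} A13={b,d} A14={d,e} A23={a,b,c} A24={a,e} A34={a,d}
  A123={b} A124={e} A134={d} A234={a}
C dims 4,6,4; δ0: rk_F2 3; δ1: rk_F2 3
Ȟ^0 = (4 − 3) − 0 = 1, so Ȟ^0 ≅ Z/2
Ȟ^1 = (6 − 3) − 3 = 0, so Ȟ^1 ≅ 0
Ȟ^2 = (4 − 0) − 3 = 1, so Ȟ^2 ≅ Z/2


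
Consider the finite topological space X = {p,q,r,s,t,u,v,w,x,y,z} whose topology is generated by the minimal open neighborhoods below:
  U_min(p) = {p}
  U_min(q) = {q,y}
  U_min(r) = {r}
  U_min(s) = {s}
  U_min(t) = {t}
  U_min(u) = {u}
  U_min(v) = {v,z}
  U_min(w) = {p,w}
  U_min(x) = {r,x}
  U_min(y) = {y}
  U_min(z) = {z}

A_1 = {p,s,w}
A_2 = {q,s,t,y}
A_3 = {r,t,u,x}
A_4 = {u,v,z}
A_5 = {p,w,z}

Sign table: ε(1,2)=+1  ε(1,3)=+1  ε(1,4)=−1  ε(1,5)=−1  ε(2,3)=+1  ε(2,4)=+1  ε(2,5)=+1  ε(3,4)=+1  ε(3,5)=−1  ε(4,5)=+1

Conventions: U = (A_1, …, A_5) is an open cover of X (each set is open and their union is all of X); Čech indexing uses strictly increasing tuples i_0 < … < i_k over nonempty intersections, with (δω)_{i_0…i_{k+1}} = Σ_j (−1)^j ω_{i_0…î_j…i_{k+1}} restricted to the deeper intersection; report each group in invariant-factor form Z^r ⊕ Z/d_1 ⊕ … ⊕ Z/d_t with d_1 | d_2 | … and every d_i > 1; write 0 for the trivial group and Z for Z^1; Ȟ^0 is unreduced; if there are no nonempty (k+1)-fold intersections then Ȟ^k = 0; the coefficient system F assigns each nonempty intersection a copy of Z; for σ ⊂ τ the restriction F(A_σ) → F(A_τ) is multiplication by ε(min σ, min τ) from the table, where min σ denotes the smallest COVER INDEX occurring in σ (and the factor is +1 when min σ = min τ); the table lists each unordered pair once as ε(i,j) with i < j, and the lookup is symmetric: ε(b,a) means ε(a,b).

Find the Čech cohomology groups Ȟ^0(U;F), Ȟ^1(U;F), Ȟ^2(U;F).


intersection data:
  A12={s} A15={p,w} A23={t} A34={u} A45={z}
C dims 5,5; δ0: rk 5, SNF 1^4·2
Ȟ^0 = (5 − 5) − 0 = 0, so Ȟ^0 ≅ 0
Ȟ^1 = (5 − 0) − 5 = 0 plus torsion [2], so Ȟ^1 ≅ Z/2
Ȟ^2 = (0 − 0) − 0 = 0, so Ȟ^2 ≅ 0

Ȟ^0 ≅ 0, Ȟ^1 ≅ Z/2, Ȟ^2 ≅ 0


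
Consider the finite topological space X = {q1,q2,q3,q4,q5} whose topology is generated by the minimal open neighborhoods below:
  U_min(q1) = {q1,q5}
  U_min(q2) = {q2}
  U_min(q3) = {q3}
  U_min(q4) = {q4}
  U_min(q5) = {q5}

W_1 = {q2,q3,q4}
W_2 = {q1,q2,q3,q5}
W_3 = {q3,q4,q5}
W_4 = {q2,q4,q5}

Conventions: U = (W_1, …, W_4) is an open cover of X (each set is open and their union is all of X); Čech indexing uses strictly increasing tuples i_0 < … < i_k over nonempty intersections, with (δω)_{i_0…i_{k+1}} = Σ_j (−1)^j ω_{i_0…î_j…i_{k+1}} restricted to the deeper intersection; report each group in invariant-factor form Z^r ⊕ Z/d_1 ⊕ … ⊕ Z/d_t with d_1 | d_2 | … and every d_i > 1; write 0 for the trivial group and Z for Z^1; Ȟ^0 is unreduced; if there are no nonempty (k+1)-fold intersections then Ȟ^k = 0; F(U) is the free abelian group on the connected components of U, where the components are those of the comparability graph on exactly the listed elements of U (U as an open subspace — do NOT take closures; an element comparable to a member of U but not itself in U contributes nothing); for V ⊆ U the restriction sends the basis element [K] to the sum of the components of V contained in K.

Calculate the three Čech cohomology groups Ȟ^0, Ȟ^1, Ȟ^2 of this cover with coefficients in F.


Ȟ^0(U;F) ≅ Z^4,  Ȟ^1(U;F) ≅ 0,  Ȟ^2(U;F) ≅ 0

intersection data:
  W12={q2,q3} W13={q3,q4} W14={q2,q4} W23={q3,q5} W24={q2,q5} W34={q4,q5}
  W123={q3} W124={q2} W134={q4} W234={q5}
components per intersection:
  W1: {q2} {q3} {q4}
  W2: {q1,q5} {q2} {q3}
  W3: {q3} {q4} {q5}
  W4: {q2} {q4} {q5}
  W12: {q2} {q3}
  W13: {q3} {q4}
  W14: {q2} {q4}
  W23: {q3} {q5}
  W24: {q2} {q5}
  W34: {q4} {q5}
  W123: {q3}
  W124: {q2}
  W134: {q4}
  W234: {q5}
C dims 12,12,4; δ0: rk 8, SNF 1^8; δ1: rk 4, SNF 1^4
Ȟ^0 = (12 − 8) − 0 = 4, so Ȟ^0 ≅ Z^4
Ȟ^1 = (12 − 4) − 8 = 0, so Ȟ^1 ≅ 0
Ȟ^2 = (4 − 0) − 4 = 0, so Ȟ^2 ≅ 0


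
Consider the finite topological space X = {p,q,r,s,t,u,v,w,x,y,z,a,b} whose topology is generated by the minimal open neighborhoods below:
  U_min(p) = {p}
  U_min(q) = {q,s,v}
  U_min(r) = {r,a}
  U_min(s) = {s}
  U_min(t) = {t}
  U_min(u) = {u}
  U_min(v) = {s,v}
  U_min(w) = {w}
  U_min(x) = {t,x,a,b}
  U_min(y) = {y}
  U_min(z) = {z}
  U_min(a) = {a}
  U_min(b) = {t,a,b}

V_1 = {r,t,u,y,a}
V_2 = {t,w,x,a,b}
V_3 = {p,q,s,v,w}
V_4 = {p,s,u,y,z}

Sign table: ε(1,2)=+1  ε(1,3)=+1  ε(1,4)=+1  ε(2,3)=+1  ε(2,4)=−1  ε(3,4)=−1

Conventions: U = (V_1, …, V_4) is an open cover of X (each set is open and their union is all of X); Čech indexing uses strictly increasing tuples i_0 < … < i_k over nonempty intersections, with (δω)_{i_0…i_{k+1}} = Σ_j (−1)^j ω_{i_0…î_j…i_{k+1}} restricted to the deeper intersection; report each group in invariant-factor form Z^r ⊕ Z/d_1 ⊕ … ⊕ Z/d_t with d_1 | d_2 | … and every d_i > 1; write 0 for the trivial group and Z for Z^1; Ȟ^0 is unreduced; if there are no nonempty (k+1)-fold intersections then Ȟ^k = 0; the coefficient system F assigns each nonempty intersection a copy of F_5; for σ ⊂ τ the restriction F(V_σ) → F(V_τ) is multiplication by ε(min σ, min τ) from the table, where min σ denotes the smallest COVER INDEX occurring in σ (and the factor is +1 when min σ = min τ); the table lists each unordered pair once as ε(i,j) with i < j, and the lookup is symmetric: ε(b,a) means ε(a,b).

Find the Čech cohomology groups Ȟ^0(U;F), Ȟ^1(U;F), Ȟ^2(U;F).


nerve of the cover:
  V12={t,a} V14={u,y} V23={w} V34={p,s}
C dims 4,4; δ0: rk_F5 4
Ȟ^0 = (4 − 4) − 0 = 0, so Ȟ^0 ≅ 0
Ȟ^1 = (4 − 0) − 4 = 0, so Ȟ^1 ≅ 0
Ȟ^2 = (0 − 0) − 0 = 0, so Ȟ^2 ≅ 0

Ȟ^0(U;F) ≅ 0, Ȟ^1(U;F) ≅ 0 and Ȟ^2(U;F) ≅ 0


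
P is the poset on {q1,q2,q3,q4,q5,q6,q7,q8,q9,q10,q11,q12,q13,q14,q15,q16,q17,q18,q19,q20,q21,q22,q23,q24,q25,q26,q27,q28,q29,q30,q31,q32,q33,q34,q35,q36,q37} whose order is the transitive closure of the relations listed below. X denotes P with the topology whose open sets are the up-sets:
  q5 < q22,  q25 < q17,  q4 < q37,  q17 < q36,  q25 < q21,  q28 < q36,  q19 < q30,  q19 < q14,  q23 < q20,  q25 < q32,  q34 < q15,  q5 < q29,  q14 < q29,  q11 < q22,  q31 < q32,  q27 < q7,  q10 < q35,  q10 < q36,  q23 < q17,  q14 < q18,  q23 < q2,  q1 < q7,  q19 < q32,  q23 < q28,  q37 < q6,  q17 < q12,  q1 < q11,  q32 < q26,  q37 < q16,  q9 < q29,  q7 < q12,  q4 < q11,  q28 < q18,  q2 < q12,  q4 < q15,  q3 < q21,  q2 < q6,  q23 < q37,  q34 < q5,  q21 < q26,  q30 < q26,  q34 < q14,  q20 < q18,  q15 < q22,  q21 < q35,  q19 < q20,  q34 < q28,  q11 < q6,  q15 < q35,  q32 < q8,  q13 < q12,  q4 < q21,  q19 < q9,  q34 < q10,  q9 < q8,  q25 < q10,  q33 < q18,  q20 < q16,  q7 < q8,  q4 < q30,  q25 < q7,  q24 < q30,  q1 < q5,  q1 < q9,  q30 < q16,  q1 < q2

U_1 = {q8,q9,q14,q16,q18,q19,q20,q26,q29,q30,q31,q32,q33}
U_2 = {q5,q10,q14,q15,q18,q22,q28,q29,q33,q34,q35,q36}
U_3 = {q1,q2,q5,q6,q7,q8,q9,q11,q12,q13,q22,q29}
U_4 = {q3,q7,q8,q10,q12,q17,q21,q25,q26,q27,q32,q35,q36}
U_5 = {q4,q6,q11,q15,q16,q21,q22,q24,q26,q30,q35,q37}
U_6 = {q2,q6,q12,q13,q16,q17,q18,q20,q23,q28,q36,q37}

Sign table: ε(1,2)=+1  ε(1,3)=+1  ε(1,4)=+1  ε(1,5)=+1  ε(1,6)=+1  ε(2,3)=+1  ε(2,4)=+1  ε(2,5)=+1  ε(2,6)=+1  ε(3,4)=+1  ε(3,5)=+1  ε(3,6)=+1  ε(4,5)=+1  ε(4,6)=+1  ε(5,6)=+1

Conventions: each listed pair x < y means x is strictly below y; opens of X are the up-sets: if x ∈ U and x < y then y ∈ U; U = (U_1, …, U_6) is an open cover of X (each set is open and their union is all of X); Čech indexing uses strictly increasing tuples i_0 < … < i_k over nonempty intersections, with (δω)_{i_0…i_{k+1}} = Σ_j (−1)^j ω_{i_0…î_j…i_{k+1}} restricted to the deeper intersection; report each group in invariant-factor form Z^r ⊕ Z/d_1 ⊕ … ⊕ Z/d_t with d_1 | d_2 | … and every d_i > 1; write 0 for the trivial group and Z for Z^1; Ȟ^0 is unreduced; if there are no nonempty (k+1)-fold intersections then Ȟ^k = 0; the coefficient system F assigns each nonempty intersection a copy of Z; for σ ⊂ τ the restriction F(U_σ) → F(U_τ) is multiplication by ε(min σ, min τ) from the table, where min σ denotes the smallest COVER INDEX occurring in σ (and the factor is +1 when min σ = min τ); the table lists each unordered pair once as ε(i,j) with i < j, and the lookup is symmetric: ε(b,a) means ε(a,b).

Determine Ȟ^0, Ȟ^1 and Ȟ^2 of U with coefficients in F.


Ȟ^0 ≅ Z, Ȟ^1 ≅ 0, Ȟ^2 ≅ Z/2

intersection data:
  U12={q14,q18,q29,q33} U13={q8,q9,q29} U14={q8,q26,q32} U15={q16,q26,q30} U16={q16,q18,q20} U23={q5,q22,q29} U24={q10,q35,q36} U25={q15,q22,q35} U26={q18,q28,q36} U34={q7,q8,q12} U35={q6,q11,q22} U36={q2,q6,q12,q13} U45={q21,q26,q35} U46={q12,q17,q36} U56={q6,q16,q37}
  U123={q29} U126={q18} U134={q8} U145={q26} U156={q16} U235={q22} U245={q35} U246={q36} U346={q12} U356={q6}
C dims 6,15,10; δ0: rk 5, SNF 1^5; δ1: rk 10, SNF 1^9·2
Ȟ^0 = (6 − 5) − 0 = 1, so Ȟ^0 ≅ Z
Ȟ^1 = (15 − 10) − 5 = 0, so Ȟ^1 ≅ 0
Ȟ^2 = (10 − 0) − 10 = 0 plus torsion [2], so Ȟ^2 ≅ Z/2


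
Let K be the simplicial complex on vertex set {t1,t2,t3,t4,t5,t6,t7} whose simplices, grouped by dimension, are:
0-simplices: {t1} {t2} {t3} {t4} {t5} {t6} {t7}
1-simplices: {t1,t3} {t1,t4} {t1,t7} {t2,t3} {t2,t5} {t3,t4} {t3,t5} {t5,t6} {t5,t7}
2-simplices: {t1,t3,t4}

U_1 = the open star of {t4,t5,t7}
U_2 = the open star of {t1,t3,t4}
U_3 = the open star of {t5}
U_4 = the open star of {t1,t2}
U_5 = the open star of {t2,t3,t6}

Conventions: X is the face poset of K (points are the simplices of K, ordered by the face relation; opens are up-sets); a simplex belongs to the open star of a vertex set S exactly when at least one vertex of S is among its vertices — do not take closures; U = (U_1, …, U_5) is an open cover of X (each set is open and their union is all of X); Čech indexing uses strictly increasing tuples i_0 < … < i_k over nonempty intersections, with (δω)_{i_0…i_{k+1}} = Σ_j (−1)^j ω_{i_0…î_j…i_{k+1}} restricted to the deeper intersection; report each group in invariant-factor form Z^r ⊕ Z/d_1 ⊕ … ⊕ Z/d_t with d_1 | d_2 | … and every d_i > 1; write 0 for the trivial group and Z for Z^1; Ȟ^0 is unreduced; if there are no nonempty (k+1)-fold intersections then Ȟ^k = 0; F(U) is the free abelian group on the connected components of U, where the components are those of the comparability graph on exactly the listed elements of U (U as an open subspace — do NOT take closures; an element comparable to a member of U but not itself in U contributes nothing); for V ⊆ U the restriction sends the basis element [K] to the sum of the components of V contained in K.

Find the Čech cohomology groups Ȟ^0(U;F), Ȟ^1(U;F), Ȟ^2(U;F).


intersection data:
  U1={{t4},{t5},{t7},{t1,t4},{t1,t7},{t2,t5},{t3,t4},{t3,t5},{t5,t6},{t5,t7},{t1,t3,t4}} U2={{t1},{t3},{t4},{t1,t3},{t1,t4},{t1,t7},{t2,t3},{t3,t4},{t3,t5},{t1,t3,t4}} U3={{t5},{t2,t5},{t3,t5},{t5,t6},{t5,t7}} U4={{t1},{t2},{t1,t3},{t1,t4},{t1,t7},{t2,t3},{t2,t5},{t1,t3,t4}} U5={{t2},{t3},{t6},{t1,t3},{t2,t3},{t2,t5},{t3,t4},{t3,t5},{t5,t6},{t1,t3,t4}}
  U12={{t4},{t1,t4},{t1,t7},{t3,t4},{t3,t5},{t1,t3,t4}} U13={{t5},{t2,t5},{t3,t5},{t5,t6},{t5,t7}} U14={{t1,t4},{t1,t7},{t2,t5},{t1,t3,t4}} U15={{t2,t5},{t3,t4},{t3,t5},{t5,t6},{t1,t3,t4}} U23={{t3,t5}} U24={{t1},{t1,t3},{t1,t4},{t1,t7},{t2,t3},{t1,t3,t4}} U25={{t3},{t1,t3},{t2,t3},{t3,t4},{t3,t5},{t1,t3,t4}} U34={{t2,t5}} U35={{t2,t5},{t3,t5},{t5,t6}} U45={{t2},{t1,t3},{t2,t3},{t2,t5},{t1,t3,t4}}
  U123={{t3,t5}} U124={{t1,t4},{t1,t7},{t1,t3,t4}} U125={{t3,t4},{t3,t5},{t1,t3,t4}} U134={{t2,t5}} U135={{t2,t5},{t3,t5},{t5,t6}} U145={{t2,t5},{t1,t3,t4}} U235={{t3,t5}} U245={{t1,t3},{t2,t3},{t1,t3,t4}} U345={{t2,t5}}
  U1235={{t3,t5}} U1245={{t1,t3,t4}} U1345={{t2,t5}}
components per intersection:
  U1: {{t4},{t1,t4},{t3,t4},{t1,t3,t4}} {{t5},{t7},{t1,t7},{t2,t5},{t3,t5},{t5,t6},{t5,t7}}
  U2: {{t1},{t3},{t4},{t1,t3},{t1,t4},{t1,t7},{t2,t3},{t3,t4},{t3,t5},{t1,t3,t4}}
  U3: {{t5},{t2,t5},{t3,t5},{t5,t6},{t5,t7}}
  U4: {{t1},{t1,t3},{t1,t4},{t1,t7},{t1,t3,t4}} {{t2},{t2,t3},{t2,t5}}
  U5: {{t2},{t3},{t1,t3},{t2,t3},{t2,t5},{t3,t4},{t3,t5},{t1,t3,t4}} {{t6},{t5,t6}}
  U12: {{t4},{t1,t4},{t3,t4},{t1,t3,t4}} {{t1,t7}} {{t3,t5}}
  U13: {{t5},{t2,t5},{t3,t5},{t5,t6},{t5,t7}}
  U14: {{t1,t4},{t1,t3,t4}} {{t1,t7}} {{t2,t5}}
  U15: {{t2,t5}} {{t3,t4},{t1,t3,t4}} {{t3,t5}} {{t5,t6}}
  U23: {{t3,t5}}
  U24: {{t1},{t1,t3},{t1,t4},{t1,t7},{t1,t3,t4}} {{t2,t3}}
  U25: {{t3},{t1,t3},{t2,t3},{t3,t4},{t3,t5},{t1,t3,t4}}
  U34: {{t2,t5}}
  U35: {{t2,t5}} {{t3,t5}} {{t5,t6}}
  U45: {{t2},{t2,t3},{t2,t5}} {{t1,t3},{t1,t3,t4}}
  U123: {{t3,t5}}
  U124: {{t1,t4},{t1,t3,t4}} {{t1,t7}}
  U125: {{t3,t4},{t1,t3,t4}} {{t3,t5}}
  U134: {{t2,t5}}
  U135: {{t2,t5}} {{t3,t5}} {{t5,t6}}
  U145: {{t2,t5}} {{t1,t3,t4}}
  U235: {{t3,t5}}
  U245: {{t1,t3},{t1,t3,t4}} {{t2,t3}}
  U345: {{t2,t5}}
  U1235: {{t3,t5}}
  U1245: {{t1,t3,t4}}
  U1345: {{t2,t5}}
C dims 8,21,15,3; δ0: rk 7, SNF 1^7; δ1: rk 12, SNF 1^12; δ2: rk 3, SNF 1^3
Ȟ^0 = (8 − 7) − 0 = 1, so Ȟ^0 ≅ Z
Ȟ^1 = (21 − 12) − 7 = 2, so Ȟ^1 ≅ Z^2
Ȟ^2 = (15 − 3) − 12 = 0, so Ȟ^2 ≅ 0

Ȟ^0 ≅ Z, Ȟ^1 ≅ Z^2 and Ȟ^2 ≅ 0


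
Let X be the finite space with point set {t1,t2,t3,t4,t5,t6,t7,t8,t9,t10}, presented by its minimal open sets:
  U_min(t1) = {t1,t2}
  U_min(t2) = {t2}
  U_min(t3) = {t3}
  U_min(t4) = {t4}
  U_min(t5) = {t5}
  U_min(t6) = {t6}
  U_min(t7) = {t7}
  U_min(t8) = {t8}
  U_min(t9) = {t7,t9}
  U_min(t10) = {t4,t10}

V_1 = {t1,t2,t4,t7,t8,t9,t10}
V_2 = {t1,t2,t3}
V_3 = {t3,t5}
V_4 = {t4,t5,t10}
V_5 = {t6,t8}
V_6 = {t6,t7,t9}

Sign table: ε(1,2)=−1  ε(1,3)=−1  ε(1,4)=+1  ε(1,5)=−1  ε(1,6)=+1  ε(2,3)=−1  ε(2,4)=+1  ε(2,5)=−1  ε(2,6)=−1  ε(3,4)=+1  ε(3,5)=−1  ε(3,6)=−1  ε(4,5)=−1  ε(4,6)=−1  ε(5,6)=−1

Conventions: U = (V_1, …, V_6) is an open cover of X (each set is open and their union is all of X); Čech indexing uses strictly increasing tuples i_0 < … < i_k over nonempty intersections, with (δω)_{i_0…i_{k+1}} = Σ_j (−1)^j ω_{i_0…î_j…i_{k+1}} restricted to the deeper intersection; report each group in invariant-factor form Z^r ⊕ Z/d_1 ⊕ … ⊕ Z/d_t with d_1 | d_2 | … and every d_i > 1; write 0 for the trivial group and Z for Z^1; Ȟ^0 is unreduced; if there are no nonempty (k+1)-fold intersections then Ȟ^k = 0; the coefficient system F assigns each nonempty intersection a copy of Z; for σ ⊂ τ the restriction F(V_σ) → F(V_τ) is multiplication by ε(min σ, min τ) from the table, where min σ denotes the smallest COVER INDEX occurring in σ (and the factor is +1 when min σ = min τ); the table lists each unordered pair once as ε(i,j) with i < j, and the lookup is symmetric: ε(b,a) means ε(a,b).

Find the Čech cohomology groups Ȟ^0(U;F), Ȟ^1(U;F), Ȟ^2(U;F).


Ȟ^0 = Z, Ȟ^1 = Z^2 and Ȟ^2 = 0

intersection data:
  V12={t1,t2} V14={t4,t10} V15={t8} V16={t7,t9} V23={t3} V34={t5} V56={t6}
C dims 6,7; δ0: rk 5, SNF 1^5
Ȟ^0 = (6 − 5) − 0 = 1, so Ȟ^0 ≅ Z
Ȟ^1 = (7 − 0) − 5 = 2, so Ȟ^1 ≅ Z^2
Ȟ^2 = (0 − 0) − 0 = 0, so Ȟ^2 ≅ 0


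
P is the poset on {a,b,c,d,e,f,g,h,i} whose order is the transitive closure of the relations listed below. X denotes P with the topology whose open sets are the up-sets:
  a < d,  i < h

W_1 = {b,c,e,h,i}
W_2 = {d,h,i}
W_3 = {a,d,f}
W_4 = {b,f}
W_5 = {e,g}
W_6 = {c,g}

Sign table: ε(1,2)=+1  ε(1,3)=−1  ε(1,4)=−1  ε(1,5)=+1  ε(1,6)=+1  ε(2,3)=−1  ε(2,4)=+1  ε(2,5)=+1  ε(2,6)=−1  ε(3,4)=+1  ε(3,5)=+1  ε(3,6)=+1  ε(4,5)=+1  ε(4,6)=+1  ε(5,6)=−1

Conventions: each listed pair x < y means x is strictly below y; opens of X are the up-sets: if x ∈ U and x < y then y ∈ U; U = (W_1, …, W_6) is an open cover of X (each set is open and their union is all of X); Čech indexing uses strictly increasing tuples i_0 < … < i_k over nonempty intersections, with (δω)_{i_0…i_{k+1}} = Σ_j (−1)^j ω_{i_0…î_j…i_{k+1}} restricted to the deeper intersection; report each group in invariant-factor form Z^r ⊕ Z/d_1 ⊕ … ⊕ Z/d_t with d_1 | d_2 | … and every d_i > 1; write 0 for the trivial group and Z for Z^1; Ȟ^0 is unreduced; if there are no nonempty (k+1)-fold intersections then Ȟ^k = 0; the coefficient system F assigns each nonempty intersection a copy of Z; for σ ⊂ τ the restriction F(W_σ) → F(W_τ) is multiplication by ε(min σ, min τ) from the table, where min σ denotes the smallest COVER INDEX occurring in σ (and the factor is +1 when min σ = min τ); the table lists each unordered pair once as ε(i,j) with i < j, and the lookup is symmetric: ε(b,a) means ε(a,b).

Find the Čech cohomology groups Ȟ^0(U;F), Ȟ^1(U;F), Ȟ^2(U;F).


Ȟ^0(U;F) ≅ 0, Ȟ^1(U;F) ≅ Z ⊕ Z/2 and Ȟ^2(U;F) ≅ 0

nonempty intersections:
  W12={h,i} W14={b} W15={e} W16={c} W23={d} W34={f} W56={g}
C dims 6,7; δ0: rk 6, SNF 1^5·2
Ȟ^0: (6−6)−0=0 ⇒ 0
Ȟ^1: (7−0)−6=1 plus torsion [2] ⇒ Z ⊕ Z/2
Ȟ^2: (0−0)−0=0 ⇒ 0


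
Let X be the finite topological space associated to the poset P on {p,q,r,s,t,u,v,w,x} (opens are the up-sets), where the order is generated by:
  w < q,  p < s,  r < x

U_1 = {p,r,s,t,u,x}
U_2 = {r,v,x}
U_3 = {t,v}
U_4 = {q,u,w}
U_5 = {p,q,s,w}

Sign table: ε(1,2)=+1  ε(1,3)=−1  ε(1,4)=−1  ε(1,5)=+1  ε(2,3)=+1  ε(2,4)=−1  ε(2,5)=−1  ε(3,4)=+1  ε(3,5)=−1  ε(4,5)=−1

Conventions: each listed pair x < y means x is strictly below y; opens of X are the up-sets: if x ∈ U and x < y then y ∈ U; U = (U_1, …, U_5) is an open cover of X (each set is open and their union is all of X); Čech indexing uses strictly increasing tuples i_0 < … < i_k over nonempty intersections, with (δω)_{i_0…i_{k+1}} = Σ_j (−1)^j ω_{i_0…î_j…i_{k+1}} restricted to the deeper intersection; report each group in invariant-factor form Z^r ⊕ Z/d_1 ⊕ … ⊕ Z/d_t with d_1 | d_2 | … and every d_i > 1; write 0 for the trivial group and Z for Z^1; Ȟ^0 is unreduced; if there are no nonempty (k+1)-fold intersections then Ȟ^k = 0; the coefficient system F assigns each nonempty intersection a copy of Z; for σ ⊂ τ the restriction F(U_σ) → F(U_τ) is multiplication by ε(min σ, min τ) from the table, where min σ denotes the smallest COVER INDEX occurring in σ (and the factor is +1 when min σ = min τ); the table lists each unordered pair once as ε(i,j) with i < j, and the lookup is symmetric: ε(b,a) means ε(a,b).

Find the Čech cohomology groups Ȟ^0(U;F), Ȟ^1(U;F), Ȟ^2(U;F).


Ȟ^0 ≅ 0; Ȟ^1 ≅ Z ⊕ Z/2; Ȟ^2 ≅ 0

cover nerve:
  U12={r,x} U13={t} U14={u} U15={p,s} U23={v} U45={q,w}
C dims 5,6; δ0: rk 5, SNF 1^4·2
Ȟ^0: (5−5)−0=0 ⇒ 0
Ȟ^1: (6−0)−5=1 plus torsion [2] ⇒ Z ⊕ Z/2
Ȟ^2: (0−0)−0=0 ⇒ 0


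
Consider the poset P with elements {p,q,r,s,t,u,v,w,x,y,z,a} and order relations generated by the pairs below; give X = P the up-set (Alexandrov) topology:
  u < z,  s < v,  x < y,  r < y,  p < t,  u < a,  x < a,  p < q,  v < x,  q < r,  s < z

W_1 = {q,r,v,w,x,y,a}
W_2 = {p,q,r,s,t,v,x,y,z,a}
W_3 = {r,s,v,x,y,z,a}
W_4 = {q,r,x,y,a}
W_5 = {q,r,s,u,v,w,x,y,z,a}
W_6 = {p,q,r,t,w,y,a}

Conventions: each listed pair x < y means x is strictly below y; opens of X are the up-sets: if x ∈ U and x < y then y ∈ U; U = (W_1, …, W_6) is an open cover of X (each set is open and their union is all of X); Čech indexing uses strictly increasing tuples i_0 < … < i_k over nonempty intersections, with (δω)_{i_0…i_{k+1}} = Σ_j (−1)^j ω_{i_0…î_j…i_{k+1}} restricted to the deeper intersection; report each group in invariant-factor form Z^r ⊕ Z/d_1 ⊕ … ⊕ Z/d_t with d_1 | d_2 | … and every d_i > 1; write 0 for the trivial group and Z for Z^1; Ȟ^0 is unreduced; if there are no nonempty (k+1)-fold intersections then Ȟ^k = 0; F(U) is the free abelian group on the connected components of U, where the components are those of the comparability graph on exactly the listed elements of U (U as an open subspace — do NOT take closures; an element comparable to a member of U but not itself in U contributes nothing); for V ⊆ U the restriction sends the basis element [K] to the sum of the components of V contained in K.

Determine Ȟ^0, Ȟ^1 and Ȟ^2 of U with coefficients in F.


intersection data:
  W12={q,r,v,x,y,a} W13={r,v,x,y,a} W14={q,r,x,y,a} W15={q,r,v,w,x,y,a} W16={q,r,w,y,a} W23={r,s,v,x,y,z,a} W24={q,r,x,y,a} W25={q,r,s,v,x,y,z,a} W26={p,q,r,t,y,a} W34={r,x,y,a} W35={r,s,v,x,y,z,a} W36={r,y,a} W45={q,r,x,y,a} W46={q,r,y,a} W56={q,r,w,y,a}
  W123={r,v,x,y,a} W124={q,r,x,y,a} W125={q,r,v,x,y,a} W126={q,r,y,a} W134={r,x,y,a} W135={r,v,x,y,a} W136={r,y,a} W145={q,r,x,y,a} W146={q,r,y,a} W156={q,r,w,y,a} W234={r,x,y,a} W235={r,s,v,x,y,z,a} W236={r,y,a} W245={q,r,x,y,a} W246={q,r,y,a} W256={q,r,y,a} W345={r,x,y,a} W346={r,y,a} W356={r,y,a} W456={q,r,y,a}
  W1234={r,x,y,a} W1235={r,v,x,y,a} W1236={r,y,a} W1245={q,r,x,y,a} W1246={q,r,y,a} W1256={q,r,y,a} W1345={r,x,y,a} W1346={r,y,a} W1356={r,y,a} W1456={q,r,y,a} W2345={r,x,y,a} W2346={r,y,a} W2356={r,y,a} W2456={q,r,y,a} W3456={r,y,a}
  W12345={r,x,y,a} W12346={r,y,a} W12356={r,y,a} W12456={q,r,y,a} W13456={r,y,a} W23456={r,y,a}
  W123456={r,y,a}
components per intersection:
  W1: {q,r,v,x,y,a} {w}
  W2: {p,q,r,s,t,v,x,y,z,a}
  W3: {r,s,v,x,y,z,a}
  W4: {q,r,x,y,a}
  W5: {q,r,s,u,v,x,y,z,a} {w}
  W6: {p,q,r,t,y} {w} {a}
  W12: {q,r,v,x,y,a}
  W13: {r,v,x,y,a}
  W14: {q,r,x,y,a}
  W15: {q,r,v,x,y,a} {w}
  W16: {q,r,y} {w} {a}
  W23: {r,s,v,x,y,z,a}
  W24: {q,r,x,y,a}
  W25: {q,r,s,v,x,y,z,a}
  W26: {p,q,r,t,y} {a}
  W34: {r,x,y,a}
  W35: {r,s,v,x,y,z,a}
  W36: {r,y} {a}
  W45: {q,r,x,y,a}
  W46: {q,r,y} {a}
  W56: {q,r,y} {w} {a}
  W123: {r,v,x,y,a}
  W124: {q,r,x,y,a}
  W125: {q,r,v,x,y,a}
  W126: {q,r,y} {a}
  W134: {r,x,y,a}
  W135: {r,v,x,y,a}
  W136: {r,y} {a}
  W145: {q,r,x,y,a}
  W146: {q,r,y} {a}
  W156: {q,r,y} {w} {a}
  W234: {r,x,y,a}
  W235: {r,s,v,x,y,z,a}
  W236: {r,y} {a}
  W245: {q,r,x,y,a}
  W246: {q,r,y} {a}
  W256: {q,r,y} {a}
  W345: {r,x,y,a}
  W346: {r,y} {a}
  W356: {r,y} {a}
  W456: {q,r,y} {a}
  W1234: {r,x,y,a}
  W1235: {r,v,x,y,a}
  W1236: {r,y} {a}
  W1245: {q,r,x,y,a}
  W1246: {q,r,y} {a}
  W1256: {q,r,y} {a}
  W1345: {r,x,y,a}
  W1346: {r,y} {a}
  W1356: {r,y} {a}
  W1456: {q,r,y} {a}
  W2345: {r,x,y,a}
  W2346: {r,y} {a}
  W2356: {r,y} {a}
  W2456: {q,r,y} {a}
  W3456: {r,y} {a}
  W12345: {r,x,y,a}
  W12346: {r,y} {a}
  W12356: {r,y} {a}
  W12456: {q,r,y} {a}
  W13456: {r,y} {a}
  W23456: {r,y} {a}
  W123456: {r,y} {a}
C dims 10,23,31,25; δ0: rk 8, SNF 1^8; δ1: rk 15, SNF 1^15; δ2: rk 16, SNF 1^16
Ȟ^0 = (10 − 8) − 0 = 2, so Ȟ^0 ≅ Z^2
Ȟ^1 = (23 − 15) − 8 = 0, so Ȟ^1 ≅ 0
Ȟ^2 = (31 − 16) − 15 = 0, so Ȟ^2 ≅ 0

Ȟ^0 = Z^2, Ȟ^1 = 0, Ȟ^2 = 0


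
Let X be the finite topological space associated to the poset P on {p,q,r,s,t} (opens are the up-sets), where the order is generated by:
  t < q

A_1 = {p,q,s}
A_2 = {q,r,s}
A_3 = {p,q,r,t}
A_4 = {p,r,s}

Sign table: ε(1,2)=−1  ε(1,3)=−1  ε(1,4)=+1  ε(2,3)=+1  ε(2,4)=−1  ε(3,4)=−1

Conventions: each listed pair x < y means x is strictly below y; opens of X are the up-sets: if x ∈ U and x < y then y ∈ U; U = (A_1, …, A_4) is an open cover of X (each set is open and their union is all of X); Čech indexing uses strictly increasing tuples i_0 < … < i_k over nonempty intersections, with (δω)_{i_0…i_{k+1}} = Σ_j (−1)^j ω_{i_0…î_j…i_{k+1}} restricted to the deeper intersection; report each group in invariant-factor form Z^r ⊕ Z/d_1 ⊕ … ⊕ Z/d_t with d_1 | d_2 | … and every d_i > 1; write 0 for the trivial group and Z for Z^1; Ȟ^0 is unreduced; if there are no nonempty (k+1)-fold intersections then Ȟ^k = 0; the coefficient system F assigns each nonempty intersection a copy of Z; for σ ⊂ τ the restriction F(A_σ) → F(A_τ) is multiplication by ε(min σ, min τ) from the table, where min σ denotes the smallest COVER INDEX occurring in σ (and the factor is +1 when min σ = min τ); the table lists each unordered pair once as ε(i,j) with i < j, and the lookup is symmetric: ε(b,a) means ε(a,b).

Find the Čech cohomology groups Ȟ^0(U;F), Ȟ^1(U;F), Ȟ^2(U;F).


Ȟ^0 = Z,  Ȟ^1 = 0,  Ȟ^2 = Z

nerve of the cover:
  A12={q,s} A13={p,q} A14={p,s} A23={q,r} A24={r,s} A34={p,r}
  A123={q} A124={s} A134={p} A234={r}
C dims 4,6,4; δ0: rk 3, SNF 1^3; δ1: rk 3, SNF 1^3
Ȟ^0 = (4 − 3) − 0 = 1, so Ȟ^0 ≅ Z
Ȟ^1 = (6 − 3) − 3 = 0, so Ȟ^1 ≅ 0
Ȟ^2 = (4 − 0) − 3 = 1, so Ȟ^2 ≅ Z


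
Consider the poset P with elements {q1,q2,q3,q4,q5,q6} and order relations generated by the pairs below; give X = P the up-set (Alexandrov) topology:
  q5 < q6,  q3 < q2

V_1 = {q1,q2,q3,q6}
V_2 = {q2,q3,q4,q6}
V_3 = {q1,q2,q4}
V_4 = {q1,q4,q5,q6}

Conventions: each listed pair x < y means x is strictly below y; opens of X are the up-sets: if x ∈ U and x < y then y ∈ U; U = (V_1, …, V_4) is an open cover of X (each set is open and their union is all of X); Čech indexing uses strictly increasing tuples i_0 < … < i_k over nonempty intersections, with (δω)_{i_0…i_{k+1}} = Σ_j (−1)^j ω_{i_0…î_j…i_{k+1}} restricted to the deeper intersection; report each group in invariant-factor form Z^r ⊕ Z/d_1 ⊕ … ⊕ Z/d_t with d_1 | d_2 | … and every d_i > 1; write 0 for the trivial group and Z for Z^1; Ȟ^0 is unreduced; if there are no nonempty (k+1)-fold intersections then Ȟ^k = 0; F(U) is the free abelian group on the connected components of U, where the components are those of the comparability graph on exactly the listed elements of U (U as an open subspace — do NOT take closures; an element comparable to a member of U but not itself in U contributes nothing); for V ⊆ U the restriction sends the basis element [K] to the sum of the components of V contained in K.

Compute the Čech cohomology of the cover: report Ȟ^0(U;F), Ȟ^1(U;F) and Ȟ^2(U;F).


nonempty overlaps:
  V12={q2,q3,q6} V13={q1,q2} V14={q1,q6} V23={q2,q4} V24={q4,q6} V34={q1,q4}
  V123={q2} V124={q6} V134={q1} V234={q4}
components per intersection:
  V1: {q1} {q2,q3} {q6}
  V2: {q2,q3} {q4} {q6}
  V3: {q1} {q2} {q4}
  V4: {q1} {q4} {q5,q6}
  V12: {q2,q3} {q6}
  V13: {q1} {q2}
  V14: {q1} {q6}
  V23: {q2} {q4}
  V24: {q4} {q6}
  V34: {q1} {q4}
  V123: {q2}
  V124: {q6}
  V134: {q1}
  V234: {q4}
C dims 12,12,4; δ0: rk 8, SNF 1^8; δ1: rk 4, SNF 1^4
degree 0: 12−8−0 = 4 → Ȟ^0 ≅ Z^4
degree 1: 12−4−8 = 0 → Ȟ^1 ≅ 0
degree 2: 4−0−4 = 0 → Ȟ^2 ≅ 0

Ȟ^0 ≅ Z^4; Ȟ^1 ≅ 0; Ȟ^2 ≅ 0
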